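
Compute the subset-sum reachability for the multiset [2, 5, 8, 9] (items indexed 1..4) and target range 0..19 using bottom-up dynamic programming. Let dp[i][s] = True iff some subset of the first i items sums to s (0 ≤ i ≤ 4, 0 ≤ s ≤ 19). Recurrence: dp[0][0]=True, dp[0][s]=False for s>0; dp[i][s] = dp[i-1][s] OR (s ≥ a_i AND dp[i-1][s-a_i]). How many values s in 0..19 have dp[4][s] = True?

14

i\s   0   1   2   3   4   5   6   7   8   9  10  11  12  13  14  15  16  17  18  19
  0   T   F   F   F   F   F   F   F   F   F   F   F   F   F   F   F   F   F   F   F
  1   T   F   T   F   F   F   F   F   F   F   F   F   F   F   F   F   F   F   F   F
  2   T   F   T   F   F   T   F   T   F   F   F   F   F   F   F   F   F   F   F   F
  3   T   F   T   F   F   T   F   T   T   F   T   F   F   T   F   T   F   F   F   F
  4   T   F   T   F   F   T   F   T   T   T   T   T   F   T   T   T   T   T   F   T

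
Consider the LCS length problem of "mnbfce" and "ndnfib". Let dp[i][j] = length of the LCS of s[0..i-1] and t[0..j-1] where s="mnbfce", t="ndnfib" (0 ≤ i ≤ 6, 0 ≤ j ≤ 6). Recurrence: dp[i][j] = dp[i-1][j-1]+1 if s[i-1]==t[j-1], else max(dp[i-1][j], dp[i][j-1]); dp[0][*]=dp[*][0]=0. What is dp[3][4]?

   ''  n  d  n  f  i  b
''  0  0  0  0  0  0  0
 m  0  0  0  0  0  0  0
 n  0  1  1  1  1  1  1
 b  0  1  1  1  1  1  2
 f  0  1  1  1  2  2  2
 c  0  1  1  1  2  2  2
 e  0  1  1  1  2  2  2

1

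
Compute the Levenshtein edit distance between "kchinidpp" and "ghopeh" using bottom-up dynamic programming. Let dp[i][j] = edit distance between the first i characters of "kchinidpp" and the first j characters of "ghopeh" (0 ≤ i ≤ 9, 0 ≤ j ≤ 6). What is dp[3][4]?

4

   ''  g  h  o  p  e  h
''  0  1  2  3  4  5  6
 k  1  1  2  3  4  5  6
 c  2  2  2  3  4  5  6
 h  3  3  2  3  4  5  5
 i  4  4  3  3  4  5  6
 n  5  5  4  4  4  5  6
 i  6  6  5  5  5  5  6
 d  7  7  6  6  6  6  6
 p  8  8  7  7  6  7  7
 p  9  9  8  8  7  7  8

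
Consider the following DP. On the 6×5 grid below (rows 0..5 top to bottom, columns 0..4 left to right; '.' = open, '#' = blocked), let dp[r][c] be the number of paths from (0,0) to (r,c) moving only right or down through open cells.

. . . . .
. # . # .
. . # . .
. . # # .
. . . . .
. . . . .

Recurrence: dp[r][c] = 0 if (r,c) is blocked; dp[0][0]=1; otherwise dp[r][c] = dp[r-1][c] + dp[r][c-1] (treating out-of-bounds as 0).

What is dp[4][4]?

4

r\c   0   1   2   3   4
  0   1   1   1   1   1
  1   1   0   1   0   1
  2   1   1   0   0   1
  3   1   2   0   0   1
  4   1   3   3   3   4
  5   1   4   7  10  14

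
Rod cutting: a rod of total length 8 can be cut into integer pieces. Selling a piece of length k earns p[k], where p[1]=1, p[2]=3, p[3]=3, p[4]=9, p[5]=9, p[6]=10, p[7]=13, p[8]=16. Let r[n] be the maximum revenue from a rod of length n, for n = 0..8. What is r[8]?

   n    0    1    2    3    4    5    6    7    8
r[n]    0    1    3    4    9   10   12   13   18

18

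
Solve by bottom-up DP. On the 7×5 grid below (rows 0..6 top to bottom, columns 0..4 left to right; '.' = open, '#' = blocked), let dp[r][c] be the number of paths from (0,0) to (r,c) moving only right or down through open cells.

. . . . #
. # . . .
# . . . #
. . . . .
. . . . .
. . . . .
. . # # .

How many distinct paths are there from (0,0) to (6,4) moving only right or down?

15

r\c   0   1   2   3   4
  0   1   1   1   1   0
  1   1   0   1   2   2
  2   0   0   1   3   0
  3   0   0   1   4   4
  4   0   0   1   5   9
  5   0   0   1   6  15
  6   0   0   0   0  15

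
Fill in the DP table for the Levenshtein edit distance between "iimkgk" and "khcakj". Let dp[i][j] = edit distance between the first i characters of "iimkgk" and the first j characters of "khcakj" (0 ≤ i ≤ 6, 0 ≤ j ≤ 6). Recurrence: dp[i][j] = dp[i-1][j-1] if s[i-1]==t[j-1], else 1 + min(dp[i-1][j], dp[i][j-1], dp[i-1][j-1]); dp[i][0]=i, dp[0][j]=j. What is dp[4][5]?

   ''  k  h  c  a  k  j
''  0  1  2  3  4  5  6
 i  1  1  2  3  4  5  6
 i  2  2  2  3  4  5  6
 m  3  3  3  3  4  5  6
 k  4  3  4  4  4  4  5
 g  5  4  4  5  5  5  5
 k  6  5  5  5  6  5  6

4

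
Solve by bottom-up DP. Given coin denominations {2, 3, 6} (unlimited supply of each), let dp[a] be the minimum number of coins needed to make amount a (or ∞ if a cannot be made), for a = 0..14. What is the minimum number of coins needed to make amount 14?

3

 a  0  1  2  3  4  5  6  7  8  9 10 11 12 13 14
dp  0  -  1  1  2  2  1  3  2  2  3  3  2  4  3
(- denotes ∞ / unreachable)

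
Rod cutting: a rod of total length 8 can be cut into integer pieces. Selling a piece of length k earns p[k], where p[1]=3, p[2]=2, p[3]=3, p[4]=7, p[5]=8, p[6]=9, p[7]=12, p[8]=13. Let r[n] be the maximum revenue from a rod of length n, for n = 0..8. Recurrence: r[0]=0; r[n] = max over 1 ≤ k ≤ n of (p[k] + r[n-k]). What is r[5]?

   n    0    1    2    3    4    5    6    7    8
r[n]    0    3    6    9   12   15   18   21   24

15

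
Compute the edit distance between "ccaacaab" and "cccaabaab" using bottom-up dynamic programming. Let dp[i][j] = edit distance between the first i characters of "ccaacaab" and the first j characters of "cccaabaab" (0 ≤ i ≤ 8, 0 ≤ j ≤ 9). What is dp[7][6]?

3

   ''  c  c  c  a  a  b  a  a  b
''  0  1  2  3  4  5  6  7  8  9
 c  1  0  1  2  3  4  5  6  7  8
 c  2  1  0  1  2  3  4  5  6  7
 a  3  2  1  1  1  2  3  4  5  6
 a  4  3  2  2  1  1  2  3  4  5
 c  5  4  3  2  2  2  2  3  4  5
 a  6  5  4  3  2  2  3  2  3  4
 a  7  6  5  4  3  2  3  3  2  3
 b  8  7  6  5  4  3  2  3  3  2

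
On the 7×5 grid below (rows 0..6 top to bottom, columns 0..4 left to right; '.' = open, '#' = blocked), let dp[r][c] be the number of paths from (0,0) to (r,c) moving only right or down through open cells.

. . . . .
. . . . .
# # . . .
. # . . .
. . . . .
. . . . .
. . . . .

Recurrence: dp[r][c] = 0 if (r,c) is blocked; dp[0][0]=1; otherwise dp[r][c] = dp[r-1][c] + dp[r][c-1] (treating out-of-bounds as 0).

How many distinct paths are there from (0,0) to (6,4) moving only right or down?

70

r\c   0   1   2   3   4
  0   1   1   1   1   1
  1   1   2   3   4   5
  2   0   0   3   7  12
  3   0   0   3  10  22
  4   0   0   3  13  35
  5   0   0   3  16  51
  6   0   0   3  19  70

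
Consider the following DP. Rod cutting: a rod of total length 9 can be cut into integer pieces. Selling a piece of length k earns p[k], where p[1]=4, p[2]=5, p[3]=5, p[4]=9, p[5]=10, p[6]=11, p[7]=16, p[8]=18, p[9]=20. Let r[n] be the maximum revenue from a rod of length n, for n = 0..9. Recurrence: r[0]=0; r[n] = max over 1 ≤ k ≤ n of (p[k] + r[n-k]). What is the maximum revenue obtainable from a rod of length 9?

36

   n    0    1    2    3    4    5    6    7    8    9
r[n]    0    4    8   12   16   20   24   28   32   36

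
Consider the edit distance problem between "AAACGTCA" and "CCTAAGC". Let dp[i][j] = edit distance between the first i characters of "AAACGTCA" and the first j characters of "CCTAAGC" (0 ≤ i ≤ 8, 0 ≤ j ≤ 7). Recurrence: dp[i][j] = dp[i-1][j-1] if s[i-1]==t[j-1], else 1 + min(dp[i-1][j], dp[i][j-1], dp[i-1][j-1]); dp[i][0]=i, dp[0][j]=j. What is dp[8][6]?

   ''  C  C  T  A  A  G  C
''  0  1  2  3  4  5  6  7
 A  1  1  2  3  3  4  5  6
 A  2  2  2  3  3  3  4  5
 A  3  3  3  3  3  3  4  5
 C  4  3  3  4  4  4  4  4
 G  5  4  4  4  5  5  4  5
 T  6  5  5  4  5  6  5  5
 C  7  6  5  5  5  6  6  5
 A  8  7  6  6  5  5  6  6

6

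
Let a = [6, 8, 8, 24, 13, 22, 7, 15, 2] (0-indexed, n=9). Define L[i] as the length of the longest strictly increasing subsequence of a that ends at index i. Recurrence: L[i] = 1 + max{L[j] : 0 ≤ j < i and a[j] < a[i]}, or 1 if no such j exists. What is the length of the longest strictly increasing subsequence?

   i    0    1    2    3    4    5    6    7    8
a[i]    6    8    8   24   13   22    7   15    2
L[i]    1    2    2    3    3    4    2    4    1

4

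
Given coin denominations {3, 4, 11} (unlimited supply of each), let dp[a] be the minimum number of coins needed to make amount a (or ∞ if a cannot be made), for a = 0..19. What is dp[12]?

3

 a  0  1  2  3  4  5  6  7  8  9 10 11 12 13 14 15 16 17 18 19
dp  0  -  -  1  1  -  2  2  2  3  3  1  3  4  2  2  4  3  3  3
(- denotes ∞ / unreachable)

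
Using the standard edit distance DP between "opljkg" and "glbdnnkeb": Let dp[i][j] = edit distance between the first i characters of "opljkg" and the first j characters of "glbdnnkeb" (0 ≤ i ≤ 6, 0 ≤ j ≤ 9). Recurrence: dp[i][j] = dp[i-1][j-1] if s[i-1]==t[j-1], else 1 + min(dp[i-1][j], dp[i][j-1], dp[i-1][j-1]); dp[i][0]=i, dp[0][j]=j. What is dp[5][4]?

   ''  g  l  b  d  n  n  k  e  b
''  0  1  2  3  4  5  6  7  8  9
 o  1  1  2  3  4  5  6  7  8  9
 p  2  2  2  3  4  5  6  7  8  9
 l  3  3  2  3  4  5  6  7  8  9
 j  4  4  3  3  4  5  6  7  8  9
 k  5  5  4  4  4  5  6  6  7  8
 g  6  5  5  5  5  5  6  7  7  8

4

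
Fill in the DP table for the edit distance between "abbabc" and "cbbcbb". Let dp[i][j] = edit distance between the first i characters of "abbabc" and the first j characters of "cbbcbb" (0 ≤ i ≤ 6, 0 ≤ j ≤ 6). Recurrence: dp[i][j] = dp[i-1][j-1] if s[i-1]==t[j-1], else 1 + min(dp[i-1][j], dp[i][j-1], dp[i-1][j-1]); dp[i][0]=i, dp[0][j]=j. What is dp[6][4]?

   ''  c  b  b  c  b  b
''  0  1  2  3  4  5  6
 a  1  1  2  3  4  5  6
 b  2  2  1  2  3  4  5
 b  3  3  2  1  2  3  4
 a  4  4  3  2  2  3  4
 b  5  5  4  3  3  2  3
 c  6  5  5  4  3  3  3

3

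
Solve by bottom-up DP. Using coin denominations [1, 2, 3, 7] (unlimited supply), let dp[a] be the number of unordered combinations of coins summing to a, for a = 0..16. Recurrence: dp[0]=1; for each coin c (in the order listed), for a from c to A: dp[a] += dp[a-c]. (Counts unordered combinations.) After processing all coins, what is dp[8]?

11

after  coin     0     1     2     3     4     5     6     7     8     9    10    11    12    13    14    15    16
          1     1     1     1     1     1     1     1     1     1     1     1     1     1     1     1     1     1
          2     1     1     2     2     3     3     4     4     5     5     6     6     7     7     8     8     9
          3     1     1     2     3     4     5     7     8    10    12    14    16    19    21    24    27    30
          7     1     1     2     3     4     5     7     9    11    14    17    20    24    28    33    38    44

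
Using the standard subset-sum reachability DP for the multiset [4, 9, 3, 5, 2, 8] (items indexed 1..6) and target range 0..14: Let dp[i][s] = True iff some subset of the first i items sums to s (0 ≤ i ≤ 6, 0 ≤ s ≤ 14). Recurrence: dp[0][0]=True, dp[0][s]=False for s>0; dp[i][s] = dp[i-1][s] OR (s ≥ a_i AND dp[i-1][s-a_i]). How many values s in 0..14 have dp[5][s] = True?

i\s   0   1   2   3   4   5   6   7   8   9  10  11  12  13  14
  0   T   F   F   F   F   F   F   F   F   F   F   F   F   F   F
  1   T   F   F   F   T   F   F   F   F   F   F   F   F   F   F
  2   T   F   F   F   T   F   F   F   F   T   F   F   F   T   F
  3   T   F   F   T   T   F   F   T   F   T   F   F   T   T   F
  4   T   F   F   T   T   T   F   T   T   T   F   F   T   T   T
  5   T   F   T   T   T   T   T   T   T   T   T   T   T   T   T
  6   T   F   T   T   T   T   T   T   T   T   T   T   T   T   T

14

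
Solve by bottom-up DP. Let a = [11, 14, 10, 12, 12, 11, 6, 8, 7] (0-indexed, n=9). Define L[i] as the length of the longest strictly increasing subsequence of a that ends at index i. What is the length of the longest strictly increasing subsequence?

   i    0    1    2    3    4    5    6    7    8
a[i]   11   14   10   12   12   11    6    8    7
L[i]    1    2    1    2    2    2    1    2    2

2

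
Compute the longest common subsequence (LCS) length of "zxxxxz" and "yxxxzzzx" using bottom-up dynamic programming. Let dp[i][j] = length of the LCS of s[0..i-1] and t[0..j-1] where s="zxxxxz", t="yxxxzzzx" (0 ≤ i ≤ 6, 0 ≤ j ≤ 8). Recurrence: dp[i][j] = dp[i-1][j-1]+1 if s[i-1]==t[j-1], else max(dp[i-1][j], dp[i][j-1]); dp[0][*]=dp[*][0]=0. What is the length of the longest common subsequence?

4

   ''  y  x  x  x  z  z  z  x
''  0  0  0  0  0  0  0  0  0
 z  0  0  0  0  0  1  1  1  1
 x  0  0  1  1  1  1  1  1  2
 x  0  0  1  2  2  2  2  2  2
 x  0  0  1  2  3  3  3  3  3
 x  0  0  1  2  3  3  3  3  4
 z  0  0  1  2  3  4  4  4  4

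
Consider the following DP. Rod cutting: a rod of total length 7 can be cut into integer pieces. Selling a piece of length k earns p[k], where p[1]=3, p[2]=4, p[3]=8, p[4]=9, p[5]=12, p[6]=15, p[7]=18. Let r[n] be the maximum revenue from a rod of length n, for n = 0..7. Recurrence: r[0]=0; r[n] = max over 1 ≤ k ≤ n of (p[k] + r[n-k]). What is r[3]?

   n    0    1    2    3    4    5    6    7
r[n]    0    3    6    9   12   15   18   21

9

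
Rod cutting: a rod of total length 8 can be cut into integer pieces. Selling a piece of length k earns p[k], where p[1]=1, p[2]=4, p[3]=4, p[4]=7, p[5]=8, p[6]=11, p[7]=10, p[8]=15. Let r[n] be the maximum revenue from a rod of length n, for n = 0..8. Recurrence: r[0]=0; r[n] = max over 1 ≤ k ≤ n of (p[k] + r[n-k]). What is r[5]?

9

   n    0    1    2    3    4    5    6    7    8
r[n]    0    1    4    5    8    9   12   13   16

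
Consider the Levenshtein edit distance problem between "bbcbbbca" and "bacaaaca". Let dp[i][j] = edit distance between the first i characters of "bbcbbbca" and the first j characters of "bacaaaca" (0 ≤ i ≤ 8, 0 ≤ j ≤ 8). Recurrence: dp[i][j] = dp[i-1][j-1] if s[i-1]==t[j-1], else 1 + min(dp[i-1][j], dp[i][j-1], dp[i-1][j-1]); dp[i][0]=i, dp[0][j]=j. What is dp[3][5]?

3

   ''  b  a  c  a  a  a  c  a
''  0  1  2  3  4  5  6  7  8
 b  1  0  1  2  3  4  5  6  7
 b  2  1  1  2  3  4  5  6  7
 c  3  2  2  1  2  3  4  5  6
 b  4  3  3  2  2  3  4  5  6
 b  5  4  4  3  3  3  4  5  6
 b  6  5  5  4  4  4  4  5  6
 c  7  6  6  5  5  5  5  4  5
 a  8  7  6  6  5  5  5  5  4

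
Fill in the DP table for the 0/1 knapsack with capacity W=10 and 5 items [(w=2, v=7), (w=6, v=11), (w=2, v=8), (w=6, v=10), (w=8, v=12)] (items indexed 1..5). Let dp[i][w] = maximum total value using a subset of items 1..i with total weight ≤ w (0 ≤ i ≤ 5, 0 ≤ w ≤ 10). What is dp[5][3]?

8

i\w   0   1   2   3   4   5   6   7   8   9  10
  0   0   0   0   0   0   0   0   0   0   0   0
  1   0   0   7   7   7   7   7   7   7   7   7
  2   0   0   7   7   7   7  11  11  18  18  18
  3   0   0   8   8  15  15  15  15  19  19  26
  4   0   0   8   8  15  15  15  15  19  19  26
  5   0   0   8   8  15  15  15  15  19  19  26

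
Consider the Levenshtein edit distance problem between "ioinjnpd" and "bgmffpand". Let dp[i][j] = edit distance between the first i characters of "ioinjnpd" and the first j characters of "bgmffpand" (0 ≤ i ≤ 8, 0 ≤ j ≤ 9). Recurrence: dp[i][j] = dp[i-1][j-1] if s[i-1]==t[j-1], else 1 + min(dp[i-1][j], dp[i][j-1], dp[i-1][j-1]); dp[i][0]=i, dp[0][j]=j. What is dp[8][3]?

   ''  b  g  m  f  f  p  a  n  d
''  0  1  2  3  4  5  6  7  8  9
 i  1  1  2  3  4  5  6  7  8  9
 o  2  2  2  3  4  5  6  7  8  9
 i  3  3  3  3  4  5  6  7  8  9
 n  4  4  4  4  4  5  6  7  7  8
 j  5  5  5  5  5  5  6  7  8  8
 n  6  6  6  6  6  6  6  7  7  8
 p  7  7  7  7  7  7  6  7  8  8
 d  8  8  8  8  8  8  7  7  8  8

8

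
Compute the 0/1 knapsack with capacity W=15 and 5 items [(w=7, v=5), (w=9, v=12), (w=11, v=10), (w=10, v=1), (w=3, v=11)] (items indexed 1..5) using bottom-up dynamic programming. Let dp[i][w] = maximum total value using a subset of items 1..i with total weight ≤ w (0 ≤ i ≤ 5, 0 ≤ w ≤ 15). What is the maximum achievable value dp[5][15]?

i\w   0   1   2   3   4   5   6   7   8   9  10  11  12  13  14  15
  0   0   0   0   0   0   0   0   0   0   0   0   0   0   0   0   0
  1   0   0   0   0   0   0   0   5   5   5   5   5   5   5   5   5
  2   0   0   0   0   0   0   0   5   5  12  12  12  12  12  12  12
  3   0   0   0   0   0   0   0   5   5  12  12  12  12  12  12  12
  4   0   0   0   0   0   0   0   5   5  12  12  12  12  12  12  12
  5   0   0   0  11  11  11  11  11  11  12  16  16  23  23  23  23

23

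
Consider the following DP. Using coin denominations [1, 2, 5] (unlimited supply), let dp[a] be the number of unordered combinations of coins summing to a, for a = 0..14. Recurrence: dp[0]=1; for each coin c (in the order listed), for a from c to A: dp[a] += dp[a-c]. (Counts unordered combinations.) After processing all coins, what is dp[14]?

16

after  coin     0     1     2     3     4     5     6     7     8     9    10    11    12    13    14
          1     1     1     1     1     1     1     1     1     1     1     1     1     1     1     1
          2     1     1     2     2     3     3     4     4     5     5     6     6     7     7     8
          5     1     1     2     2     3     4     5     6     7     8    10    11    13    14    16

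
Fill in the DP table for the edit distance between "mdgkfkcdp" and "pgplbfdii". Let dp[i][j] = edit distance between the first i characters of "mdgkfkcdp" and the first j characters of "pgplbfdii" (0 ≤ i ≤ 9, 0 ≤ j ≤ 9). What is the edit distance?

8

   ''  p  g  p  l  b  f  d  i  i
''  0  1  2  3  4  5  6  7  8  9
 m  1  1  2  3  4  5  6  7  8  9
 d  2  2  2  3  4  5  6  6  7  8
 g  3  3  2  3  4  5  6  7  7  8
 k  4  4  3  3  4  5  6  7  8  8
 f  5  5  4  4  4  5  5  6  7  8
 k  6  6  5  5  5  5  6  6  7  8
 c  7  7  6  6  6  6  6  7  7  8
 d  8  8  7  7  7  7  7  6  7  8
 p  9  8  8  7  8  8  8  7  7  8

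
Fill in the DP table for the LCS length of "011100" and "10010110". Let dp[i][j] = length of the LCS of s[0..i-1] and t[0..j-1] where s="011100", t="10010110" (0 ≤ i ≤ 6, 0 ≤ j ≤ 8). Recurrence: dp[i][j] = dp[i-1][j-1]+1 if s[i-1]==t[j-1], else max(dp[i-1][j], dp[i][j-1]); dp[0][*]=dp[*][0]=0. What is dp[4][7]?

4

   ''  1  0  0  1  0  1  1  0
''  0  0  0  0  0  0  0  0  0
 0  0  0  1  1  1  1  1  1  1
 1  0  1  1  1  2  2  2  2  2
 1  0  1  1  1  2  2  3  3  3
 1  0  1  1  1  2  2  3  4  4
 0  0  1  2  2  2  3  3  4  5
 0  0  1  2  3  3  3  3  4  5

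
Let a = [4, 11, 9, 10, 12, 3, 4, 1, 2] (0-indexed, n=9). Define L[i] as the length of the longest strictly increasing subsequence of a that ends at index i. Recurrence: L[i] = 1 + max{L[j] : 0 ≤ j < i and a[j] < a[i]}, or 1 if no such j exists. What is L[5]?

   i    0    1    2    3    4    5    6    7    8
a[i]    4   11    9   10   12    3    4    1    2
L[i]    1    2    2    3    4    1    2    1    2

1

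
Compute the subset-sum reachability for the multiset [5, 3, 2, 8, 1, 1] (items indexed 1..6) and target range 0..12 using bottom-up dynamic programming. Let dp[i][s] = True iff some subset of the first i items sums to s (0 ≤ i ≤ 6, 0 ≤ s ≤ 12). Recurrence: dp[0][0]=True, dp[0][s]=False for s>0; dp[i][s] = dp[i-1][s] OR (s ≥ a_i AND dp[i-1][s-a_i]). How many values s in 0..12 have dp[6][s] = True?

13

i\s   0   1   2   3   4   5   6   7   8   9  10  11  12
  0   T   F   F   F   F   F   F   F   F   F   F   F   F
  1   T   F   F   F   F   T   F   F   F   F   F   F   F
  2   T   F   F   T   F   T   F   F   T   F   F   F   F
  3   T   F   T   T   F   T   F   T   T   F   T   F   F
  4   T   F   T   T   F   T   F   T   T   F   T   T   F
  5   T   T   T   T   T   T   T   T   T   T   T   T   T
  6   T   T   T   T   T   T   T   T   T   T   T   T   T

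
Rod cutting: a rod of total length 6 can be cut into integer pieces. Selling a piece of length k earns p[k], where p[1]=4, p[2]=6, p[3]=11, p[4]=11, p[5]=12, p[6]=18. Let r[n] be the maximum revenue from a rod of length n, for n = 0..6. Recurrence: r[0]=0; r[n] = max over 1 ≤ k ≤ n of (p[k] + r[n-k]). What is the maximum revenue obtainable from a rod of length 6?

   n    0    1    2    3    4    5    6
r[n]    0    4    8   12   16   20   24

24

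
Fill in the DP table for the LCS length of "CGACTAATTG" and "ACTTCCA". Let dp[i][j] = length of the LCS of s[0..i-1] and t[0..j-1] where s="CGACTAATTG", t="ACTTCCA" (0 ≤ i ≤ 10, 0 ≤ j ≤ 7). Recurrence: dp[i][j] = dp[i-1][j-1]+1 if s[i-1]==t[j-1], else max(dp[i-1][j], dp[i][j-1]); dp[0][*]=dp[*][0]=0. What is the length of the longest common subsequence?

   ''  A  C  T  T  C  C  A
''  0  0  0  0  0  0  0  0
 C  0  0  1  1  1  1  1  1
 G  0  0  1  1  1  1  1  1
 A  0  1  1  1  1  1  1  2
 C  0  1  2  2  2  2  2  2
 T  0  1  2  3  3  3  3  3
 A  0  1  2  3  3  3  3  4
 A  0  1  2  3  3  3  3  4
 T  0  1  2  3  4  4  4  4
 T  0  1  2  3  4  4  4  4
 G  0  1  2  3  4  4  4  4

4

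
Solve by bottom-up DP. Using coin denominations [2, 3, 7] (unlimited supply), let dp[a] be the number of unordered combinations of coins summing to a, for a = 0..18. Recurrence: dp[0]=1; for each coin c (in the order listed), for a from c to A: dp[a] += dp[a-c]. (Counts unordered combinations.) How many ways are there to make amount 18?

7

after  coin     0     1     2     3     4     5     6     7     8     9    10    11    12    13    14    15    16    17    18
          2     1     0     1     0     1     0     1     0     1     0     1     0     1     0     1     0     1     0     1
          3     1     0     1     1     1     1     2     1     2     2     2     2     3     2     3     3     3     3     4
          7     1     0     1     1     1     1     2     2     2     3     3     3     4     4     5     5     6     6     7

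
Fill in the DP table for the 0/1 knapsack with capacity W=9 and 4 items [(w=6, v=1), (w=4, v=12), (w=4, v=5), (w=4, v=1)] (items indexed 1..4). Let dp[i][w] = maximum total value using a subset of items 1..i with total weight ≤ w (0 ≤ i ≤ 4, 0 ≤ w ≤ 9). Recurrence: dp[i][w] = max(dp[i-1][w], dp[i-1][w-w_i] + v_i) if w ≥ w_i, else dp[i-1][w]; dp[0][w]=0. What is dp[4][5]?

12

i\w   0   1   2   3   4   5   6   7   8   9
  0   0   0   0   0   0   0   0   0   0   0
  1   0   0   0   0   0   0   1   1   1   1
  2   0   0   0   0  12  12  12  12  12  12
  3   0   0   0   0  12  12  12  12  17  17
  4   0   0   0   0  12  12  12  12  17  17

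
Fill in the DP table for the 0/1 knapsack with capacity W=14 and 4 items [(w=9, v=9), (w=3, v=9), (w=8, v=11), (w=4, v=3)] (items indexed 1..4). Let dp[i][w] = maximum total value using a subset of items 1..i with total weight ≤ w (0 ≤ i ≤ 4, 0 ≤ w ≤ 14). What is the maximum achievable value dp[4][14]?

i\w   0   1   2   3   4   5   6   7   8   9  10  11  12  13  14
  0   0   0   0   0   0   0   0   0   0   0   0   0   0   0   0
  1   0   0   0   0   0   0   0   0   0   9   9   9   9   9   9
  2   0   0   0   9   9   9   9   9   9   9   9   9  18  18  18
  3   0   0   0   9   9   9   9   9  11  11  11  20  20  20  20
  4   0   0   0   9   9   9   9  12  12  12  12  20  20  20  20

20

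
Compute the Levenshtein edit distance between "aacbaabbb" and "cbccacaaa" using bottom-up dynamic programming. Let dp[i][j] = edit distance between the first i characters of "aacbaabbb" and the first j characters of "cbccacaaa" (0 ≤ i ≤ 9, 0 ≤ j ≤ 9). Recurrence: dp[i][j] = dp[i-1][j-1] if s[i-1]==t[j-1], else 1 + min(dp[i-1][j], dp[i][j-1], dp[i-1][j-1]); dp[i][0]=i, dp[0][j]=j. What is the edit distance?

   ''  c  b  c  c  a  c  a  a  a
''  0  1  2  3  4  5  6  7  8  9
 a  1  1  2  3  4  4  5  6  7  8
 a  2  2  2  3  4  4  5  5  6  7
 c  3  2  3  2  3  4  4  5  6  7
 b  4  3  2  3  3  4  5  5  6  7
 a  5  4  3  3  4  3  4  5  5  6
 a  6  5  4  4  4  4  4  4  5  5
 b  7  6  5  5  5  5  5  5  5  6
 b  8  7  6  6  6  6  6  6  6  6
 b  9  8  7  7  7  7  7  7  7  7

7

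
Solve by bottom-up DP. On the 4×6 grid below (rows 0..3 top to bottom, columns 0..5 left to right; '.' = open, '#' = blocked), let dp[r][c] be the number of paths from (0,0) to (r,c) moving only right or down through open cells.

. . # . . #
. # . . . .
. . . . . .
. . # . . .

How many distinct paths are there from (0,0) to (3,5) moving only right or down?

3

r\c   0   1   2   3   4   5
  0   1   1   0   0   0   0
  1   1   0   0   0   0   0
  2   1   1   1   1   1   1
  3   1   2   0   1   2   3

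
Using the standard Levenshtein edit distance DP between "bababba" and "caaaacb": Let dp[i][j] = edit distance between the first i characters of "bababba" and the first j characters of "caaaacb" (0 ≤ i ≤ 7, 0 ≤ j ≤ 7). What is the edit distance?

   ''  c  a  a  a  a  c  b
''  0  1  2  3  4  5  6  7
 b  1  1  2  3  4  5  6  6
 a  2  2  1  2  3  4  5  6
 b  3  3  2  2  3  4  5  5
 a  4  4  3  2  2  3  4  5
 b  5  5  4  3  3  3  4  4
 b  6  6  5  4  4  4  4  4
 a  7  7  6  5  4  4  5  5

5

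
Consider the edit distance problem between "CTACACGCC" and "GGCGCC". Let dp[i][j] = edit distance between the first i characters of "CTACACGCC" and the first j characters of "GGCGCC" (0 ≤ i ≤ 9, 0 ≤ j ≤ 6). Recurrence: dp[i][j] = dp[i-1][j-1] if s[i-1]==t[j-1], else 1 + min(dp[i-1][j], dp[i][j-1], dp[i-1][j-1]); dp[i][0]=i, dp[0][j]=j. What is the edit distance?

   ''  G  G  C  G  C  C
''  0  1  2  3  4  5  6
 C  1  1  2  2  3  4  5
 T  2  2  2  3  3  4  5
 A  3  3  3  3  4  4  5
 C  4  4  4  3  4  4  4
 A  5  5  5  4  4  5  5
 C  6  6  6  5  5  4  5
 G  7  6  6  6  5  5  5
 C  8  7  7  6  6  5  5
 C  9  8  8  7  7  6  5

5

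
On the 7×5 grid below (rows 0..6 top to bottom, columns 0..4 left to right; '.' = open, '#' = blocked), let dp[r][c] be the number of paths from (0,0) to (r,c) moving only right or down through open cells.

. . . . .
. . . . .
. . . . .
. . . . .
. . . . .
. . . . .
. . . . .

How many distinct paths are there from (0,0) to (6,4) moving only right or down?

210

r\c   0   1   2   3   4
  0   1   1   1   1   1
  1   1   2   3   4   5
  2   1   3   6  10  15
  3   1   4  10  20  35
  4   1   5  15  35  70
  5   1   6  21  56 126
  6   1   7  28  84 210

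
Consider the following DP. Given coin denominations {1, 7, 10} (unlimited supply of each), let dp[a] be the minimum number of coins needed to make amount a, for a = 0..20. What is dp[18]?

3

 a  0  1  2  3  4  5  6  7  8  9 10 11 12 13 14 15 16 17 18 19 20
dp  0  1  2  3  4  5  6  1  2  3  1  2  3  4  2  3  4  2  3  4  2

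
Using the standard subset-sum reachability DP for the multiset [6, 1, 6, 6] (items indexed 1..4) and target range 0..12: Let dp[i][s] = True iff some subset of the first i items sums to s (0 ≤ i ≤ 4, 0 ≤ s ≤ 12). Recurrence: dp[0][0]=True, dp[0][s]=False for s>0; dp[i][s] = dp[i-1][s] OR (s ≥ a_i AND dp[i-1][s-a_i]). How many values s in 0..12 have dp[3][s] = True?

5

i\s   0   1   2   3   4   5   6   7   8   9  10  11  12
  0   T   F   F   F   F   F   F   F   F   F   F   F   F
  1   T   F   F   F   F   F   T   F   F   F   F   F   F
  2   T   T   F   F   F   F   T   T   F   F   F   F   F
  3   T   T   F   F   F   F   T   T   F   F   F   F   T
  4   T   T   F   F   F   F   T   T   F   F   F   F   T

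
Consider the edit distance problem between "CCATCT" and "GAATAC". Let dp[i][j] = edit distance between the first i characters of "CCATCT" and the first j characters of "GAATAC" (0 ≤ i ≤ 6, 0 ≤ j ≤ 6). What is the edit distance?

4

   ''  G  A  A  T  A  C
''  0  1  2  3  4  5  6
 C  1  1  2  3  4  5  5
 C  2  2  2  3  4  5  5
 A  3  3  2  2  3  4  5
 T  4  4  3  3  2  3  4
 C  5  5  4  4  3  3  3
 T  6  6  5  5  4  4  4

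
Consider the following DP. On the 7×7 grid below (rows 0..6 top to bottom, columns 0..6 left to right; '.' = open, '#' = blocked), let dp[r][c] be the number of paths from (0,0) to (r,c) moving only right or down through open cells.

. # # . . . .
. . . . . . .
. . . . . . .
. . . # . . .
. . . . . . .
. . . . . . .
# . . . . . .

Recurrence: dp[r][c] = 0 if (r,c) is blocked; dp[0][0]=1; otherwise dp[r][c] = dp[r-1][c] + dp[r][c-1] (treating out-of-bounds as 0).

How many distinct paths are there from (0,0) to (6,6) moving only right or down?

261

r\c   0   1   2   3   4   5   6
  0   1   0   0   0   0   0   0
  1   1   1   1   1   1   1   1
  2   1   2   3   4   5   6   7
  3   1   3   6   0   5  11  18
  4   1   4  10  10  15  26  44
  5   1   5  15  25  40  66 110
  6   0   5  20  45  85 151 261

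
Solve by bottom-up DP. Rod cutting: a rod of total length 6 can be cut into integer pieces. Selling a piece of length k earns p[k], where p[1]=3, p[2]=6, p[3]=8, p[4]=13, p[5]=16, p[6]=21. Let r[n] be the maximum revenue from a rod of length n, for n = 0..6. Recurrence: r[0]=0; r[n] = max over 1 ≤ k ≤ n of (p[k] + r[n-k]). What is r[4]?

   n    0    1    2    3    4    5    6
r[n]    0    3    6    9   13   16   21

13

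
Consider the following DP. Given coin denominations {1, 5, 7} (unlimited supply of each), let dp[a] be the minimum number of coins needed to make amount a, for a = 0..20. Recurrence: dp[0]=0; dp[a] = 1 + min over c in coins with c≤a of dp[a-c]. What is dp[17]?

 a  0  1  2  3  4  5  6  7  8  9 10 11 12 13 14 15 16 17 18 19 20
dp  0  1  2  3  4  1  2  1  2  3  2  3  2  3  2  3  4  3  4  3  4

3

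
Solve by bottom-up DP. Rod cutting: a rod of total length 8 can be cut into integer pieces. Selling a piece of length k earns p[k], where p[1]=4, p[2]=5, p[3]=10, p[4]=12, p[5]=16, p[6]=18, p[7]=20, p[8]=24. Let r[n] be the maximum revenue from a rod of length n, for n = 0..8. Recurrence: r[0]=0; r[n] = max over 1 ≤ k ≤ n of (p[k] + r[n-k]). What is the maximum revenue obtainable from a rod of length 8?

32

   n    0    1    2    3    4    5    6    7    8
r[n]    0    4    8   12   16   20   24   28   32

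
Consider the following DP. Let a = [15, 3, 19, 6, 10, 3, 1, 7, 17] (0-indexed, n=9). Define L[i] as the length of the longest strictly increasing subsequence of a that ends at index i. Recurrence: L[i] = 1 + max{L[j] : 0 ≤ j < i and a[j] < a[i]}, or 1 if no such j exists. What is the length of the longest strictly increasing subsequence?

4

   i    0    1    2    3    4    5    6    7    8
a[i]   15    3   19    6   10    3    1    7   17
L[i]    1    1    2    2    3    1    1    3    4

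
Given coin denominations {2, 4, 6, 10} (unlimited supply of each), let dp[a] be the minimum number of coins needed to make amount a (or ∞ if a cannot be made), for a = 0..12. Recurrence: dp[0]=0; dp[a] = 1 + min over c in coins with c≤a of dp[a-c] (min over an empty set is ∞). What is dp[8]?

2

 a  0  1  2  3  4  5  6  7  8  9 10 11 12
dp  0  -  1  -  1  -  1  -  2  -  1  -  2
(- denotes ∞ / unreachable)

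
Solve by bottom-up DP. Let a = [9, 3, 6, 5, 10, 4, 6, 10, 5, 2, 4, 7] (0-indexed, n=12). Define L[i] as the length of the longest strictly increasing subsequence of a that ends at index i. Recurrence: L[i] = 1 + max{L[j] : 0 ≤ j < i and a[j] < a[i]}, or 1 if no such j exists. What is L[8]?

3

   i    0    1    2    3    4    5    6    7    8    9   10   11
a[i]    9    3    6    5   10    4    6   10    5    2    4    7
L[i]    1    1    2    2    3    2    3    4    3    1    2    4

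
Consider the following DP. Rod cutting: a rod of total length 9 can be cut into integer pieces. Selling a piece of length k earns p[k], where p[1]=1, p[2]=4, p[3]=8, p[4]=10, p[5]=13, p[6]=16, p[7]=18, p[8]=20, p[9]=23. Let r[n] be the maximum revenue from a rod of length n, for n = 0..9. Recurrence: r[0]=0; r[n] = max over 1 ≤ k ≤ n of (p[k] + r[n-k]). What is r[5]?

13

   n    0    1    2    3    4    5    6    7    8    9
r[n]    0    1    4    8   10   13   16   18   21   24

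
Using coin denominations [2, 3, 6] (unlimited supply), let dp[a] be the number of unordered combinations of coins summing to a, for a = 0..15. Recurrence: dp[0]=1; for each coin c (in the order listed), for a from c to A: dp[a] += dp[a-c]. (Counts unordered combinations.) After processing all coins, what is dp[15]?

after  coin     0     1     2     3     4     5     6     7     8     9    10    11    12    13    14    15
          2     1     0     1     0     1     0     1     0     1     0     1     0     1     0     1     0
          3     1     0     1     1     1     1     2     1     2     2     2     2     3     2     3     3
          6     1     0     1     1     1     1     3     1     3     3     3     3     6     3     6     6

6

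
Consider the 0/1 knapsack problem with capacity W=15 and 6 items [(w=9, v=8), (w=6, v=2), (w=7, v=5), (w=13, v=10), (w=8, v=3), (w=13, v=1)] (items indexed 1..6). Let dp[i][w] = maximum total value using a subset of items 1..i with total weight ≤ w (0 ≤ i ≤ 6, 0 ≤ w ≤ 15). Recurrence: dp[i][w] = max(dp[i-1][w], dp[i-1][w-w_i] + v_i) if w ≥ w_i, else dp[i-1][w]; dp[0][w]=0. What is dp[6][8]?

i\w   0   1   2   3   4   5   6   7   8   9  10  11  12  13  14  15
  0   0   0   0   0   0   0   0   0   0   0   0   0   0   0   0   0
  1   0   0   0   0   0   0   0   0   0   8   8   8   8   8   8   8
  2   0   0   0   0   0   0   2   2   2   8   8   8   8   8   8  10
  3   0   0   0   0   0   0   2   5   5   8   8   8   8   8   8  10
  4   0   0   0   0   0   0   2   5   5   8   8   8   8  10  10  10
  5   0   0   0   0   0   0   2   5   5   8   8   8   8  10  10  10
  6   0   0   0   0   0   0   2   5   5   8   8   8   8  10  10  10

5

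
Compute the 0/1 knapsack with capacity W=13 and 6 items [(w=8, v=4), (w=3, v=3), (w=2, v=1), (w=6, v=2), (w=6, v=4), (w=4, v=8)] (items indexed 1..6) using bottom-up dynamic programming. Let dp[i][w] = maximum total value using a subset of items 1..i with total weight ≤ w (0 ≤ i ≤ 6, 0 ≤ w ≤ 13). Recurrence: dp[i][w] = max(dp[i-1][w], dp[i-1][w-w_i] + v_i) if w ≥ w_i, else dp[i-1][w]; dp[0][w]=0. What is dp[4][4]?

i\w   0   1   2   3   4   5   6   7   8   9  10  11  12  13
  0   0   0   0   0   0   0   0   0   0   0   0   0   0   0
  1   0   0   0   0   0   0   0   0   4   4   4   4   4   4
  2   0   0   0   3   3   3   3   3   4   4   4   7   7   7
  3   0   0   1   3   3   4   4   4   4   4   5   7   7   8
  4   0   0   1   3   3   4   4   4   4   5   5   7   7   8
  5   0   0   1   3   3   4   4   4   5   7   7   8   8   8
  6   0   0   1   3   8   8   9  11  11  12  12  12  13  15

3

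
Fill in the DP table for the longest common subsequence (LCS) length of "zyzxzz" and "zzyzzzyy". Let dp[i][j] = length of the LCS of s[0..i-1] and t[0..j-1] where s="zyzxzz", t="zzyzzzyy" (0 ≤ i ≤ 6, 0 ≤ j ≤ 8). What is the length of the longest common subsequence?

5

   ''  z  z  y  z  z  z  y  y
''  0  0  0  0  0  0  0  0  0
 z  0  1  1  1  1  1  1  1  1
 y  0  1  1  2  2  2  2  2  2
 z  0  1  2  2  3  3  3  3  3
 x  0  1  2  2  3  3  3  3  3
 z  0  1  2  2  3  4  4  4  4
 z  0  1  2  2  3  4  5  5  5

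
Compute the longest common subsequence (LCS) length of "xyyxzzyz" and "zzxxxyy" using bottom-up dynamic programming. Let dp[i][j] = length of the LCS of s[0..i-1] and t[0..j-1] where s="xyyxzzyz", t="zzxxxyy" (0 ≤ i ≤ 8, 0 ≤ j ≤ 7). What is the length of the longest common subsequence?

3

   ''  z  z  x  x  x  y  y
''  0  0  0  0  0  0  0  0
 x  0  0  0  1  1  1  1  1
 y  0  0  0  1  1  1  2  2
 y  0  0  0  1  1  1  2  3
 x  0  0  0  1  2  2  2  3
 z  0  1  1  1  2  2  2  3
 z  0  1  2  2  2  2  2  3
 y  0  1  2  2  2  2  3  3
 z  0  1  2  2  2  2  3  3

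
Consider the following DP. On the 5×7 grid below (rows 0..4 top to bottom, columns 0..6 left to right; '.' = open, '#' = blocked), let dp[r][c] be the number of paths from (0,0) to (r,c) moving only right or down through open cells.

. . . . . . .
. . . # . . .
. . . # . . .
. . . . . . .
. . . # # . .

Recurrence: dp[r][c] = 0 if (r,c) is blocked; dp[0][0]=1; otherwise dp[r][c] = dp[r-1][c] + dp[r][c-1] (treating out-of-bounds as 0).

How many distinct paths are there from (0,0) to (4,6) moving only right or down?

34

r\c   0   1   2   3   4   5   6
  0   1   1   1   1   1   1   1
  1   1   2   3   0   1   2   3
  2   1   3   6   0   1   3   6
  3   1   4  10  10  11  14  20
  4   1   5  15   0   0  14  34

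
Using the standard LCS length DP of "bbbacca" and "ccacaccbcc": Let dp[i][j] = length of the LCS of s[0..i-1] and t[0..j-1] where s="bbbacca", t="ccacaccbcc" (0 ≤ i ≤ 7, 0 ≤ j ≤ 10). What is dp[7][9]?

   ''  c  c  a  c  a  c  c  b  c  c
''  0  0  0  0  0  0  0  0  0  0  0
 b  0  0  0  0  0  0  0  0  1  1  1
 b  0  0  0  0  0  0  0  0  1  1  1
 b  0  0  0  0  0  0  0  0  1  1  1
 a  0  0  0  1  1  1  1  1  1  1  1
 c  0  1  1  1  2  2  2  2  2  2  2
 c  0  1  2  2  2  2  3  3  3  3  3
 a  0  1  2  3  3  3  3  3  3  3  3

3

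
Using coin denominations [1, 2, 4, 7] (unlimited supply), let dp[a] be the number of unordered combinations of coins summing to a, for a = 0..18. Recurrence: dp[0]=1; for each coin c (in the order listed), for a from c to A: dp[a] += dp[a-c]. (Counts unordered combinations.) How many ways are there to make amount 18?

46

after  coin     0     1     2     3     4     5     6     7     8     9    10    11    12    13    14    15    16    17    18
          1     1     1     1     1     1     1     1     1     1     1     1     1     1     1     1     1     1     1     1
          2     1     1     2     2     3     3     4     4     5     5     6     6     7     7     8     8     9     9    10
          4     1     1     2     2     4     4     6     6     9     9    12    12    16    16    20    20    25    25    30
          7     1     1     2     2     4     4     6     7    10    11    14    16    20    22    27    30    36    39    46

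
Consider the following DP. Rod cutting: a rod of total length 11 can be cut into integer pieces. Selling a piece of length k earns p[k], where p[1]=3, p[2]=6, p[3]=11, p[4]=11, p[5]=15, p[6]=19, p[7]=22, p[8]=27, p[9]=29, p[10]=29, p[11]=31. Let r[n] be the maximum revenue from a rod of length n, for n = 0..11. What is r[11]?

39

   n    0    1    2    3    4    5    6    7    8    9   10   11
r[n]    0    3    6   11   14   17   22   25   28   33   36   39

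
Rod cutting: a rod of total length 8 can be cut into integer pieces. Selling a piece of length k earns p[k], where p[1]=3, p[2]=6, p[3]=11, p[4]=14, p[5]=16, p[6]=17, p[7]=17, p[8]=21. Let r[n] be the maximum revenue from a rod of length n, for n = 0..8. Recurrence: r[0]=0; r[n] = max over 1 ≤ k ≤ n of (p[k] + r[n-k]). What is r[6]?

   n    0    1    2    3    4    5    6    7    8
r[n]    0    3    6   11   14   17   22   25   28

22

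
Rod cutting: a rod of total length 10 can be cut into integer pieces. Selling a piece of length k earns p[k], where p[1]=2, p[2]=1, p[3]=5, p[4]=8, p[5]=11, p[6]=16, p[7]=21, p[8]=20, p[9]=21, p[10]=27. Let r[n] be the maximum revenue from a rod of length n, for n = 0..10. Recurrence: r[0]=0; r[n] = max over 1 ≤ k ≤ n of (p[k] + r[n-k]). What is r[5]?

11

   n    0    1    2    3    4    5    6    7    8    9   10
r[n]    0    2    4    6    8   11   16   21   23   25   27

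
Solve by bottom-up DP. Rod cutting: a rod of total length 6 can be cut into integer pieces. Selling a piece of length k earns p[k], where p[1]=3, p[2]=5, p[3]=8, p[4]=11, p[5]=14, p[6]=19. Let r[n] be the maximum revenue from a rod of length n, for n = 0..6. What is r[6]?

   n    0    1    2    3    4    5    6
r[n]    0    3    6    9   12   15   19

19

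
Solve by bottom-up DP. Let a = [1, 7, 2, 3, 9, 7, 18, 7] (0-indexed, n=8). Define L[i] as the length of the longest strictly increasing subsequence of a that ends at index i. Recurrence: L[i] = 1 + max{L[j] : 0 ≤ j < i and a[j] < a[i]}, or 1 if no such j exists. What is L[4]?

   i    0    1    2    3    4    5    6    7
a[i]    1    7    2    3    9    7   18    7
L[i]    1    2    2    3    4    4    5    4

4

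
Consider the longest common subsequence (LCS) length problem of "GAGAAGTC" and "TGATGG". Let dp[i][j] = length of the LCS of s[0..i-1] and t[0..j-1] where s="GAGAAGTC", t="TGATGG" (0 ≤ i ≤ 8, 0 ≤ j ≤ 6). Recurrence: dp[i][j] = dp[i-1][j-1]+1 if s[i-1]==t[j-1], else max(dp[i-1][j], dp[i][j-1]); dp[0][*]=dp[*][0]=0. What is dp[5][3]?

2

   ''  T  G  A  T  G  G
''  0  0  0  0  0  0  0
 G  0  0  1  1  1  1  1
 A  0  0  1  2  2  2  2
 G  0  0  1  2  2  3  3
 A  0  0  1  2  2  3  3
 A  0  0  1  2  2  3  3
 G  0  0  1  2  2  3  4
 T  0  1  1  2  3  3  4
 C  0  1  1  2  3  3  4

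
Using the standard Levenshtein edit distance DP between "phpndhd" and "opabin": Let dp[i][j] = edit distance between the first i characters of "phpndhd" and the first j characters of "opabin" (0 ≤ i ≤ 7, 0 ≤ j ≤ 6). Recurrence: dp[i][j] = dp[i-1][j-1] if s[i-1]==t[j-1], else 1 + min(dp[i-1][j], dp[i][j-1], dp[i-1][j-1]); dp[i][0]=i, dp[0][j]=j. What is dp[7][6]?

   ''  o  p  a  b  i  n
''  0  1  2  3  4  5  6
 p  1  1  1  2  3  4  5
 h  2  2  2  2  3  4  5
 p  3  3  2  3  3  4  5
 n  4  4  3  3  4  4  4
 d  5  5  4  4  4  5  5
 h  6  6  5  5  5  5  6
 d  7  7  6  6  6  6  6

6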